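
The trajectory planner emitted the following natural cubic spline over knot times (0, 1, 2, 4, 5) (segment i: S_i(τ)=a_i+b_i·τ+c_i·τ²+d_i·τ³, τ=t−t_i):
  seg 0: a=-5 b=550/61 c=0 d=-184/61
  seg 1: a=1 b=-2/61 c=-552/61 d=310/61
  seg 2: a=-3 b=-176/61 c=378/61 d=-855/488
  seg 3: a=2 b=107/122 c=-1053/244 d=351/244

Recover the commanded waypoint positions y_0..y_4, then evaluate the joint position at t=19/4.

y_0 = S_0(0) = a_0 = -5
y_1 = S_1(0) = a_1 = 1
y_2 = S_2(0) = a_2 = -3
y_3 = S_3(0) = a_3 = 2
y_4 = S_3(1) = 0
t_q=19/4 is in segment 3 (τ=3/4); S_3(τ)=13073/15616

y_0=-5 y_1=1 y_2=-3 y_3=2 y_4=0
S(19/4) = 13073/15616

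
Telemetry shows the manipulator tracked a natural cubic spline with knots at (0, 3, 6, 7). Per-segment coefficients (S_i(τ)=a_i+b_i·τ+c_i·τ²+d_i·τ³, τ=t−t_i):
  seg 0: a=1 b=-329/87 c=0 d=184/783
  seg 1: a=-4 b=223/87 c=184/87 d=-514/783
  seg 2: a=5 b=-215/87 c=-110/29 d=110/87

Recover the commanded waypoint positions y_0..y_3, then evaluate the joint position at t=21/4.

y_0=1 y_1=-4 y_2=5 y_3=0
S(21/4) = 4637/928

y_0 = S_0(0) = a_0 = 1
y_1 = S_1(0) = a_1 = -4
y_2 = S_2(0) = a_2 = 5
y_3 = S_2(1) = 0
t_q=21/4 is in segment 1 (τ=9/4); S_1(τ)=4637/928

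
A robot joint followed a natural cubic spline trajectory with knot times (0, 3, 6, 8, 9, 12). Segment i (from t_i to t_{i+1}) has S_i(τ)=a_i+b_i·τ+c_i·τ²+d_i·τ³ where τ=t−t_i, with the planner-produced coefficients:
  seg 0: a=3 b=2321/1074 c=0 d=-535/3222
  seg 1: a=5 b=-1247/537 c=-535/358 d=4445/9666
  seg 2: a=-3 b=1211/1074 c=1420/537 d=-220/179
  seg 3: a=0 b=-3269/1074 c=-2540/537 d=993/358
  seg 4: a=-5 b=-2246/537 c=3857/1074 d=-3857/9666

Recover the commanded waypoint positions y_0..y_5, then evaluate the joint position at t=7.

y_0 = S_0(0) = a_0 = 3
y_1 = S_1(0) = a_1 = 5
y_2 = S_2(0) = a_2 = -3
y_3 = S_3(0) = a_3 = 0
y_4 = S_4(0) = a_4 = -5
y_5 = S_4(3) = 4
t_q=7 is in segment 2 (τ=1); S_2(τ)=-491/1074

y_0=3 y_1=5 y_2=-3 y_3=0 y_4=-5 y_5=4
S(7) = -491/1074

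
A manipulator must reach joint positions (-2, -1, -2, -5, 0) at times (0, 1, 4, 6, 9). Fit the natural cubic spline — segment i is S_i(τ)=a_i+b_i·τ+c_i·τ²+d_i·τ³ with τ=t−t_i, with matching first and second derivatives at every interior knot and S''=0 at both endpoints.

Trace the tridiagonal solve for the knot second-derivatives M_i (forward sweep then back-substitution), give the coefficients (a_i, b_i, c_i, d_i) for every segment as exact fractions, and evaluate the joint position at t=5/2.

  seg 0: a=-2 b=376/339 c=0 d=-37/339
  seg 1: a=-1 b=265/339 c=-37/113 d=-5/339
  seg 2: a=-2 b=-536/339 c=-52/113 d=679/2712
  seg 3: a=-5 b=-283/678 c=471/452 d=-157/1356
S(5/2) = -555/904

Δ: Δ0=1, Δ1=-1/3, Δ2=-3/2, Δ3=5/3
row 1: diag=8, rhs=-8; c'=3/8, d'=-1
row 2: denom=10−3·3/8=71/8; d'=(-7−3·-1)/(71/8)=-32/71
row 3: denom=10−2·16/71=678/71; d'=(19−2·-32/71)/(678/71)=471/226
back: M3=471/226
back: M2=-32/71−16/71·471/226=-104/113
back: M1=-1−3/8·-104/113=-74/113
M: M0=0, M1=-74/113, M2=-104/113, M3=471/226, M4=0
seg 0: a=-2, c=M0/2=0, d=(M1−M0)/(6·1)=-37/339, b=Δ0−h0·(2M0+M1)/6=376/339
seg 1: a=-1, c=M1/2=-37/113, d=(M2−M1)/(6·3)=-5/339, b=Δ1−h1·(2M1+M2)/6=265/339
seg 2: a=-2, c=M2/2=-52/113, d=(M3−M2)/(6·2)=679/2712, b=Δ2−h2·(2M2+M3)/6=-536/339
seg 3: a=-5, c=M3/2=471/452, d=(M4−M3)/(6·3)=-157/1356, b=Δ3−h3·(2M3+M4)/6=-283/678
t_q=5/2 → seg 1, τ=3/2; S=-1+265/339·τ+-37/113·τ²+-5/339·τ³=-555/904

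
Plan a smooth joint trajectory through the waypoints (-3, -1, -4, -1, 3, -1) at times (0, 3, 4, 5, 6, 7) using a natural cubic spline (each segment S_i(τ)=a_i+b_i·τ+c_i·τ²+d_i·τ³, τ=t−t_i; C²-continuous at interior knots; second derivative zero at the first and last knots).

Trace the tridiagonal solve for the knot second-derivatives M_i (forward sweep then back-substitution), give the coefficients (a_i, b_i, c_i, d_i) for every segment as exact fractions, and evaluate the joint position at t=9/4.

Δ: Δ0=2/3, Δ1=-3, Δ2=3, Δ3=4, Δ4=-4
row 1: diag=8, rhs=-22; c'=1/8, d'=-11/4
row 2: denom=4−1·1/8=31/8; d'=(36−1·-11/4)/(31/8)=10
row 3: denom=4−1·8/31=116/31; d'=(6−1·10)/(116/31)=-31/29
row 4: denom=4−1·31/116=433/116; d'=(-48−1·-31/29)/(433/116)=-5444/433
back: M4=-5444/433
back: M3=-31/29−31/116·-5444/433=992/433
back: M2=10−8/31·992/433=4074/433
back: M1=-11/4−1/8·4074/433=-1700/433
M: M0=0, M1=-1700/433, M2=4074/433, M3=992/433, M4=-5444/433, M5=0
seg 0: a=-3, c=M0/2=0, d=(M1−M0)/(6·3)=-850/3897, b=Δ0−h0·(2M0+M1)/6=3416/1299
seg 1: a=-1, c=M1/2=-850/433, d=(M2−M1)/(6·1)=2887/1299, b=Δ1−h1·(2M1+M2)/6=-4234/1299
seg 2: a=-4, c=M2/2=2037/433, d=(M3−M2)/(6·1)=-1541/1299, b=Δ2−h2·(2M2+M3)/6=-673/1299
seg 3: a=-1, c=M3/2=496/433, d=(M4−M3)/(6·1)=-3218/1299, b=Δ3−h3·(2M3+M4)/6=6926/1299
seg 4: a=3, c=M4/2=-2722/433, d=(M5−M4)/(6·1)=2722/1299, b=Δ4−h4·(2M4+M5)/6=248/1299
t_q=9/4 → seg 0, τ=9/4; S=-3+3416/1299·τ+0·τ²+-850/3897·τ³=5991/13856

  seg 0: a=-3 b=3416/1299 c=0 d=-850/3897
  seg 1: a=-1 b=-4234/1299 c=-850/433 d=2887/1299
  seg 2: a=-4 b=-673/1299 c=2037/433 d=-1541/1299
  seg 3: a=-1 b=6926/1299 c=496/433 d=-3218/1299
  seg 4: a=3 b=248/1299 c=-2722/433 d=2722/1299
S(9/4) = 5991/13856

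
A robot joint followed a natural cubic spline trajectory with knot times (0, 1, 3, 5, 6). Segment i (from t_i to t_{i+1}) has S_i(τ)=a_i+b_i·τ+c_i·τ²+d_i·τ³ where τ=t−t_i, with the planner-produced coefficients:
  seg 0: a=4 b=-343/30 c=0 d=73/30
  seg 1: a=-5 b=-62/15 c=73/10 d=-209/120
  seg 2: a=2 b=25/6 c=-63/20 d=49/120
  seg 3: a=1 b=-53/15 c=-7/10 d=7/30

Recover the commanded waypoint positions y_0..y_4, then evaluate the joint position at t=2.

y_0 = S_0(0) = a_0 = 4
y_1 = S_1(0) = a_1 = -5
y_2 = S_2(0) = a_2 = 2
y_3 = S_3(0) = a_3 = 1
y_4 = S_3(1) = -3
t_q=2 is in segment 1 (τ=1); S_1(τ)=-143/40

y_0=4 y_1=-5 y_2=2 y_3=1 y_4=-3
S(2) = -143/40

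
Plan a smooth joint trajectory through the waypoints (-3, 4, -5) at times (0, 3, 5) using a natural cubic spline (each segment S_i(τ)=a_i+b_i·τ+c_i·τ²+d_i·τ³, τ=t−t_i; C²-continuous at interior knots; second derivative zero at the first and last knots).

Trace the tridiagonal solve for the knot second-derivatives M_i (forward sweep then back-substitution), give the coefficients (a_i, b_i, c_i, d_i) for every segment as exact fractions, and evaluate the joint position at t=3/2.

Δ: Δ0=7/3, Δ1=-9/2
row 1: diag=10, rhs=-41; c'=1/5, d'=-41/10
back: M1=-41/10
M: M0=0, M1=-41/10, M2=0
seg 0: a=-3, c=M0/2=0, d=(M1−M0)/(6·3)=-41/180, b=Δ0−h0·(2M0+M1)/6=263/60
seg 1: a=4, c=M1/2=-41/20, d=(M2−M1)/(6·2)=41/120, b=Δ1−h1·(2M1+M2)/6=-53/30
t_q=3/2 → seg 0, τ=3/2; S=-3+263/60·τ+0·τ²+-41/180·τ³=449/160

  seg 0: a=-3 b=263/60 c=0 d=-41/180
  seg 1: a=4 b=-53/30 c=-41/20 d=41/120
S(3/2) = 449/160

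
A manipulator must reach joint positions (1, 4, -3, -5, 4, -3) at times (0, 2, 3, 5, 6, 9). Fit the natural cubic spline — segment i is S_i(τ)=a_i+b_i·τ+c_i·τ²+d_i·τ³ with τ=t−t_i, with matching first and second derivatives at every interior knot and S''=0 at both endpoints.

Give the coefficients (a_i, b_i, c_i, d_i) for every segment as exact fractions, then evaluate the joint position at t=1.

Δ: Δ0=3/2, Δ1=-7, Δ2=-1, Δ3=9, Δ4=-7/3
row 1: diag=6, rhs=-51; c'=1/6, d'=-17/2
row 2: denom=6−1·1/6=35/6; d'=(36−1·-17/2)/(35/6)=267/35
row 3: denom=6−2·12/35=186/35; d'=(60−2·267/35)/(186/35)=261/31
row 4: denom=8−1·35/186=1453/186; d'=(-68−1·261/31)/(1453/186)=-14214/1453
back: M4=-14214/1453
back: M3=261/31−35/186·-14214/1453=14908/1453
back: M2=267/35−12/35·14908/1453=5973/1453
back: M1=-17/2−1/6·5973/1453=-13346/1453
M: M0=0, M1=-13346/1453, M2=5973/1453, M3=14908/1453, M4=-14214/1453, M5=0
seg 0: a=1, c=M0/2=0, d=(M1−M0)/(6·2)=-6673/8718, b=Δ0−h0·(2M0+M1)/6=39769/8718
seg 1: a=4, c=M1/2=-6673/1453, d=(M2−M1)/(6·1)=19319/8718, b=Δ1−h1·(2M1+M2)/6=-40307/8718
seg 2: a=-3, c=M2/2=5973/2906, d=(M3−M2)/(6·2)=8935/17436, b=Δ2−h2·(2M2+M3)/6=-31213/4359
seg 3: a=-5, c=M3/2=7454/1453, d=(M4−M3)/(6·1)=-14561/4359, b=Δ3−h3·(2M3+M4)/6=31430/4359
seg 4: a=4, c=M4/2=-7107/1453, d=(M5−M4)/(6·3)=2369/4359, b=Δ4−h4·(2M4+M5)/6=32471/4359
t_q=1 → seg 0, τ=1; S=1+39769/8718·τ+0·τ²+-6673/8718·τ³=6969/1453

  seg 0: a=1 b=39769/8718 c=0 d=-6673/8718
  seg 1: a=4 b=-40307/8718 c=-6673/1453 d=19319/8718
  seg 2: a=-3 b=-31213/4359 c=5973/2906 d=8935/17436
  seg 3: a=-5 b=31430/4359 c=7454/1453 d=-14561/4359
  seg 4: a=4 b=32471/4359 c=-7107/1453 d=2369/4359
S(1) = 6969/1453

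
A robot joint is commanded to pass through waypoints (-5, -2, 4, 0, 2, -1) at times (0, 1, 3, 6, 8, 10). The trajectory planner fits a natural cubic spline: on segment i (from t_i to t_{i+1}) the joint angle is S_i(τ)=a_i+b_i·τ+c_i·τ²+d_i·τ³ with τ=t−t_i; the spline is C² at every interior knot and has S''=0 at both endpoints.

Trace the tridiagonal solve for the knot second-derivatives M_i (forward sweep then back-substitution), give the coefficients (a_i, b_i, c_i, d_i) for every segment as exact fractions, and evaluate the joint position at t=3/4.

  seg 0: a=-5 b=16007/5736 c=0 d=1201/5736
  seg 1: a=-2 b=9805/2868 c=1201/1912 d=-1201/2868
  seg 2: a=4 b=2599/2868 c=-3603/1912 d=6527/17208
  seg 3: a=0 b=-913/5736 c=731/478 d=-10895/22944
  seg 4: a=2 b=745/2868 c=-5047/3824 d=5047/22944
S(3/4) = -344919/122368

Δ: Δ0=3, Δ1=3, Δ2=-4/3, Δ3=1, Δ4=-3/2
row 1: diag=6, rhs=0; c'=1/3, d'=0
row 2: denom=10−2·1/3=28/3; d'=(-26−2·0)/(28/3)=-39/14
row 3: denom=10−3·9/28=253/28; d'=(14−3·-39/14)/(253/28)=626/253
row 4: denom=8−2·56/253=1912/253; d'=(-15−2·626/253)/(1912/253)=-5047/1912
back: M4=-5047/1912
back: M3=626/253−56/253·-5047/1912=731/239
back: M2=-39/14−9/28·731/239=-3603/956
back: M1=0−1/3·-3603/956=1201/956
M: M0=0, M1=1201/956, M2=-3603/956, M3=731/239, M4=-5047/1912, M5=0
seg 0: a=-5, c=M0/2=0, d=(M1−M0)/(6·1)=1201/5736, b=Δ0−h0·(2M0+M1)/6=16007/5736
seg 1: a=-2, c=M1/2=1201/1912, d=(M2−M1)/(6·2)=-1201/2868, b=Δ1−h1·(2M1+M2)/6=9805/2868
seg 2: a=4, c=M2/2=-3603/1912, d=(M3−M2)/(6·3)=6527/17208, b=Δ2−h2·(2M2+M3)/6=2599/2868
seg 3: a=0, c=M3/2=731/478, d=(M4−M3)/(6·2)=-10895/22944, b=Δ3−h3·(2M3+M4)/6=-913/5736
seg 4: a=2, c=M4/2=-5047/3824, d=(M5−M4)/(6·2)=5047/22944, b=Δ4−h4·(2M4+M5)/6=745/2868
t_q=3/4 → seg 0, τ=3/4; S=-5+16007/5736·τ+0·τ²+1201/5736·τ³=-344919/122368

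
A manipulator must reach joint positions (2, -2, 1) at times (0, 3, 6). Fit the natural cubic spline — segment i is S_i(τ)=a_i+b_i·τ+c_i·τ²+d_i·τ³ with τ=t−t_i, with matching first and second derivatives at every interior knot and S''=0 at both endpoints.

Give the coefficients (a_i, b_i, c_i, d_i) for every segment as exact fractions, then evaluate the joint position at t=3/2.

  seg 0: a=2 b=-23/12 c=0 d=7/108
  seg 1: a=-2 b=-1/6 c=7/12 d=-7/108
S(3/2) = -21/32

Δ: Δ0=-4/3, Δ1=1
row 1: diag=12, rhs=14; c'=1/4, d'=7/6
back: M1=7/6
M: M0=0, M1=7/6, M2=0
seg 0: a=2, c=M0/2=0, d=(M1−M0)/(6·3)=7/108, b=Δ0−h0·(2M0+M1)/6=-23/12
seg 1: a=-2, c=M1/2=7/12, d=(M2−M1)/(6·3)=-7/108, b=Δ1−h1·(2M1+M2)/6=-1/6
t_q=3/2 → seg 0, τ=3/2; S=2+-23/12·τ+0·τ²+7/108·τ³=-21/32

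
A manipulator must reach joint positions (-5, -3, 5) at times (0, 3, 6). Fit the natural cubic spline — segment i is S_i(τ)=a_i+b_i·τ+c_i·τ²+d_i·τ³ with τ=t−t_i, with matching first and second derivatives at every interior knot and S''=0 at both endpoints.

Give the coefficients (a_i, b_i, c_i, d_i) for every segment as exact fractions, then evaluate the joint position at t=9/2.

  seg 0: a=-5 b=1/6 c=0 d=1/18
  seg 1: a=-3 b=5/3 c=1/2 d=-1/18
S(9/2) = 7/16

Δ: Δ0=2/3, Δ1=8/3
row 1: diag=12, rhs=12; c'=1/4, d'=1
back: M1=1
M: M0=0, M1=1, M2=0
seg 0: a=-5, c=M0/2=0, d=(M1−M0)/(6·3)=1/18, b=Δ0−h0·(2M0+M1)/6=1/6
seg 1: a=-3, c=M1/2=1/2, d=(M2−M1)/(6·3)=-1/18, b=Δ1−h1·(2M1+M2)/6=5/3
t_q=9/2 → seg 1, τ=3/2; S=-3+5/3·τ+1/2·τ²+-1/18·τ³=7/16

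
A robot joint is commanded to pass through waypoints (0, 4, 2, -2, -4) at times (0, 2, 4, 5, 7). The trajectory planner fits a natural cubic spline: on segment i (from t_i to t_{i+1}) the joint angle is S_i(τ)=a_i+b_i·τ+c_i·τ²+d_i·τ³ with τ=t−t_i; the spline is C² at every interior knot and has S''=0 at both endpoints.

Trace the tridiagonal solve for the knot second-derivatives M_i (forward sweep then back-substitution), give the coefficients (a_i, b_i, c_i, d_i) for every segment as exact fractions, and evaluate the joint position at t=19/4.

Δ: Δ0=2, Δ1=-1, Δ2=-4, Δ3=-1
row 1: diag=8, rhs=-18; c'=1/4, d'=-9/4
row 2: denom=6−2·1/4=11/2; d'=(-18−2·-9/4)/(11/2)=-27/11
row 3: denom=6−1·2/11=64/11; d'=(18−1·-27/11)/(64/11)=225/64
back: M3=225/64
back: M2=-27/11−2/11·225/64=-99/32
back: M1=-9/4−1/4·-99/32=-189/128
M: M0=0, M1=-189/128, M2=-99/32, M3=225/64, M4=0
seg 0: a=0, c=M0/2=0, d=(M1−M0)/(6·2)=-63/512, b=Δ0−h0·(2M0+M1)/6=319/128
seg 1: a=4, c=M1/2=-189/256, d=(M2−M1)/(6·2)=-69/512, b=Δ1−h1·(2M1+M2)/6=65/64
seg 2: a=2, c=M2/2=-99/64, d=(M3−M2)/(6·1)=141/128, b=Δ2−h2·(2M2+M3)/6=-455/128
seg 3: a=-2, c=M3/2=225/128, d=(M4−M3)/(6·2)=-75/256, b=Δ3−h3·(2M3+M4)/6=-107/32
t_q=19/4 → seg 2, τ=3/4; S=2+-455/128·τ+-99/64·τ²+141/128·τ³=-8777/8192

  seg 0: a=0 b=319/128 c=0 d=-63/512
  seg 1: a=4 b=65/64 c=-189/256 d=-69/512
  seg 2: a=2 b=-455/128 c=-99/64 d=141/128
  seg 3: a=-2 b=-107/32 c=225/128 d=-75/256
S(19/4) = -8777/8192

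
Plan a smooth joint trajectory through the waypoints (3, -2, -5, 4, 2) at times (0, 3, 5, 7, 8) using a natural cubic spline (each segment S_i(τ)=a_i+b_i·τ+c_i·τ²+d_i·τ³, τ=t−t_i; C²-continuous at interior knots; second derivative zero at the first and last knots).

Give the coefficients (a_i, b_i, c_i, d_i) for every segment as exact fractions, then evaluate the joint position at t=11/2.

Δ: Δ0=-5/3, Δ1=-3/2, Δ2=9/2, Δ3=-2
row 1: diag=10, rhs=1; c'=1/5, d'=1/10
row 2: denom=8−2·1/5=38/5; d'=(36−2·1/10)/(38/5)=179/38
row 3: denom=6−2·5/19=104/19; d'=(-39−2·179/38)/(104/19)=-115/13
back: M3=-115/13
back: M2=179/38−5/19·-115/13=183/26
back: M1=1/10−1/5·183/26=-17/13
M: M0=0, M1=-17/13, M2=183/26, M3=-115/13, M4=0
seg 0: a=3, c=M0/2=0, d=(M1−M0)/(6·3)=-17/234, b=Δ0−h0·(2M0+M1)/6=-79/78
seg 1: a=-2, c=M1/2=-17/26, d=(M2−M1)/(6·2)=217/312, b=Δ1−h1·(2M1+M2)/6=-116/39
seg 2: a=-5, c=M2/2=183/52, d=(M3−M2)/(6·2)=-413/312, b=Δ2−h2·(2M2+M3)/6=215/78
seg 3: a=4, c=M3/2=-115/26, d=(M4−M3)/(6·1)=115/78, b=Δ3−h3·(2M3+M4)/6=37/39
t_q=11/2 → seg 2, τ=1/2; S=-5+215/78·τ+183/52·τ²+-413/312·τ³=-2419/832

  seg 0: a=3 b=-79/78 c=0 d=-17/234
  seg 1: a=-2 b=-116/39 c=-17/26 d=217/312
  seg 2: a=-5 b=215/78 c=183/52 d=-413/312
  seg 3: a=4 b=37/39 c=-115/26 d=115/78
S(11/2) = -2419/832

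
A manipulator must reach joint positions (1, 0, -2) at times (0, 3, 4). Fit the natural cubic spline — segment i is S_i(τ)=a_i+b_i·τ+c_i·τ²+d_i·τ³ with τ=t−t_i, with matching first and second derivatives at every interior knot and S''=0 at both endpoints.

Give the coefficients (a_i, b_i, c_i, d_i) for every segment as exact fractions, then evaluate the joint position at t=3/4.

  seg 0: a=1 b=7/24 c=0 d=-5/72
  seg 1: a=0 b=-19/12 c=-5/8 d=5/24
S(3/4) = 609/512

Δ: Δ0=-1/3, Δ1=-2
row 1: diag=8, rhs=-10; c'=1/8, d'=-5/4
back: M1=-5/4
M: M0=0, M1=-5/4, M2=0
seg 0: a=1, c=M0/2=0, d=(M1−M0)/(6·3)=-5/72, b=Δ0−h0·(2M0+M1)/6=7/24
seg 1: a=0, c=M1/2=-5/8, d=(M2−M1)/(6·1)=5/24, b=Δ1−h1·(2M1+M2)/6=-19/12
t_q=3/4 → seg 0, τ=3/4; S=1+7/24·τ+0·τ²+-5/72·τ³=609/512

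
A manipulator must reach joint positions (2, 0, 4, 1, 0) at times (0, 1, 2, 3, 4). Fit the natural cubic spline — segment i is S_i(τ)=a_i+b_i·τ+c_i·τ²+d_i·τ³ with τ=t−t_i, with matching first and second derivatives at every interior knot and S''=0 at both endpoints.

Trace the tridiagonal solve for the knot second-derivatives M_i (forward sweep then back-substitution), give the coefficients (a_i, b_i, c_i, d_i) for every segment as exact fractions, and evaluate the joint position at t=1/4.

Δ: Δ0=-2, Δ1=4, Δ2=-3, Δ3=-1
row 1: diag=4, rhs=36; c'=1/4, d'=9
row 2: denom=4−1·1/4=15/4; d'=(-42−1·9)/(15/4)=-68/5
row 3: denom=4−1·4/15=56/15; d'=(12−1·-68/5)/(56/15)=48/7
back: M3=48/7
back: M2=-68/5−4/15·48/7=-108/7
back: M1=9−1/4·-108/7=90/7
M: M0=0, M1=90/7, M2=-108/7, M3=48/7, M4=0
seg 0: a=2, c=M0/2=0, d=(M1−M0)/(6·1)=15/7, b=Δ0−h0·(2M0+M1)/6=-29/7
seg 1: a=0, c=M1/2=45/7, d=(M2−M1)/(6·1)=-33/7, b=Δ1−h1·(2M1+M2)/6=16/7
seg 2: a=4, c=M2/2=-54/7, d=(M3−M2)/(6·1)=26/7, b=Δ2−h2·(2M2+M3)/6=1
seg 3: a=1, c=M3/2=24/7, d=(M4−M3)/(6·1)=-8/7, b=Δ3−h3·(2M3+M4)/6=-23/7
t_q=1/4 → seg 0, τ=1/4; S=2+-29/7·τ+0·τ²+15/7·τ³=447/448

  seg 0: a=2 b=-29/7 c=0 d=15/7
  seg 1: a=0 b=16/7 c=45/7 d=-33/7
  seg 2: a=4 b=1 c=-54/7 d=26/7
  seg 3: a=1 b=-23/7 c=24/7 d=-8/7
S(1/4) = 447/448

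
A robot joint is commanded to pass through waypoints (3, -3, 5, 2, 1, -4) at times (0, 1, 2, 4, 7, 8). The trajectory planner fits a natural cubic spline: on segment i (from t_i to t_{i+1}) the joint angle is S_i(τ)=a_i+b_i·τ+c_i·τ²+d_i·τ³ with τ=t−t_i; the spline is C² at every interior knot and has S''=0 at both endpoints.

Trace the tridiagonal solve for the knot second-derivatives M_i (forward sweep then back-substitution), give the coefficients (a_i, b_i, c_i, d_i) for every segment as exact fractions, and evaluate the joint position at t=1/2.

Δ: Δ0=-6, Δ1=8, Δ2=-3/2, Δ3=-1/3, Δ4=-5
row 1: diag=4, rhs=84; c'=1/4, d'=21
row 2: denom=6−1·1/4=23/4; d'=(-57−1·21)/(23/4)=-312/23
row 3: denom=10−2·8/23=214/23; d'=(7−2·-312/23)/(214/23)=785/214
row 4: denom=8−3·69/214=1505/214; d'=(-28−3·785/214)/(1505/214)=-8347/1505
back: M4=-8347/1505
back: M3=785/214−69/214·-8347/1505=8212/1505
back: M2=-312/23−8/23·8212/1505=-23272/1505
back: M1=21−1/4·-23272/1505=37423/1505
M: M0=0, M1=37423/1505, M2=-23272/1505, M3=8212/1505, M4=-8347/1505, M5=0
seg 0: a=3, c=M0/2=0, d=(M1−M0)/(6·1)=37423/9030, b=Δ0−h0·(2M0+M1)/6=-91603/9030
seg 1: a=-3, c=M1/2=37423/3010, d=(M2−M1)/(6·1)=-12139/1806, b=Δ1−h1·(2M1+M2)/6=10333/4515
seg 2: a=5, c=M2/2=-11636/1505, d=(M3−M2)/(6·2)=7871/4515, b=Δ2−h2·(2M2+M3)/6=9017/1290
seg 3: a=2, c=M3/2=4106/1505, d=(M4−M3)/(6·3)=-16559/27090, b=Δ3−h3·(2M3+M4)/6=-27241/9030
seg 4: a=1, c=M4/2=-8347/3010, d=(M5−M4)/(6·1)=8347/9030, b=Δ4−h4·(2M4+M5)/6=-14228/4515
t_q=1/2 → seg 0, τ=1/2; S=3+-91603/9030·τ+0·τ²+37423/9030·τ³=-37423/24080

  seg 0: a=3 b=-91603/9030 c=0 d=37423/9030
  seg 1: a=-3 b=10333/4515 c=37423/3010 d=-12139/1806
  seg 2: a=5 b=9017/1290 c=-11636/1505 d=7871/4515
  seg 3: a=2 b=-27241/9030 c=4106/1505 d=-16559/27090
  seg 4: a=1 b=-14228/4515 c=-8347/3010 d=8347/9030
S(1/2) = -37423/24080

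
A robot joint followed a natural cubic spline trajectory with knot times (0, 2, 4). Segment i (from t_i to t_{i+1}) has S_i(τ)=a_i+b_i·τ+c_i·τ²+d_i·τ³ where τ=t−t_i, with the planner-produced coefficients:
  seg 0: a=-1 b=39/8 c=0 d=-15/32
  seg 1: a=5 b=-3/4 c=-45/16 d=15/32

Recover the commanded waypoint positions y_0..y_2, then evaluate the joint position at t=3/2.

y_0 = S_0(0) = a_0 = -1
y_1 = S_1(0) = a_1 = 5
y_2 = S_1(2) = -4
t_q=3/2 is in segment 0 (τ=3/2); S_0(τ)=1211/256

y_0=-1 y_1=5 y_2=-4
S(3/2) = 1211/256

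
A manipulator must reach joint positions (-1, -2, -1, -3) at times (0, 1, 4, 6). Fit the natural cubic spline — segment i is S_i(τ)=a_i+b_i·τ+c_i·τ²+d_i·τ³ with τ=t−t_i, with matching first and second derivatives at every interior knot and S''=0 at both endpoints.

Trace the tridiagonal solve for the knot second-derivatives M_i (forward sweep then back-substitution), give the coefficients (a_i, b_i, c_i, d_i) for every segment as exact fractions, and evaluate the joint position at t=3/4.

  seg 0: a=-1 b=-265/213 c=0 d=52/213
  seg 1: a=-2 b=-109/213 c=52/71 d=-32/213
  seg 2: a=-1 b=-37/213 c=-44/71 d=22/213
S(3/4) = -2079/1136

Δ: Δ0=-1, Δ1=1/3, Δ2=-1
row 1: diag=8, rhs=8; c'=3/8, d'=1
row 2: denom=10−3·3/8=71/8; d'=(-8−3·1)/(71/8)=-88/71
back: M2=-88/71
back: M1=1−3/8·-88/71=104/71
M: M0=0, M1=104/71, M2=-88/71, M3=0
seg 0: a=-1, c=M0/2=0, d=(M1−M0)/(6·1)=52/213, b=Δ0−h0·(2M0+M1)/6=-265/213
seg 1: a=-2, c=M1/2=52/71, d=(M2−M1)/(6·3)=-32/213, b=Δ1−h1·(2M1+M2)/6=-109/213
seg 2: a=-1, c=M2/2=-44/71, d=(M3−M2)/(6·2)=22/213, b=Δ2−h2·(2M2+M3)/6=-37/213
t_q=3/4 → seg 0, τ=3/4; S=-1+-265/213·τ+0·τ²+52/213·τ³=-2079/1136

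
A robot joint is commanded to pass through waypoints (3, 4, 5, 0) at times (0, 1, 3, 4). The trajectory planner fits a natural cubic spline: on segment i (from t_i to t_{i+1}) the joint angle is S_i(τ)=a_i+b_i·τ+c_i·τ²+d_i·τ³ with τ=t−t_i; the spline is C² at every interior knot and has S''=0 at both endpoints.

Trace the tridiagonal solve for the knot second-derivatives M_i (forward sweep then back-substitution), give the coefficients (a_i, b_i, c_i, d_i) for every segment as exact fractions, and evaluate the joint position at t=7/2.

  seg 0: a=3 b=3/4 c=0 d=1/4
  seg 1: a=4 b=3/2 c=3/4 d=-5/8
  seg 2: a=5 b=-3 c=-3 d=1
S(7/2) = 23/8

Δ: Δ0=1, Δ1=1/2, Δ2=-5
row 1: diag=6, rhs=-3; c'=1/3, d'=-1/2
row 2: denom=6−2·1/3=16/3; d'=(-33−2·-1/2)/(16/3)=-6
back: M2=-6
back: M1=-1/2−1/3·-6=3/2
M: M0=0, M1=3/2, M2=-6, M3=0
seg 0: a=3, c=M0/2=0, d=(M1−M0)/(6·1)=1/4, b=Δ0−h0·(2M0+M1)/6=3/4
seg 1: a=4, c=M1/2=3/4, d=(M2−M1)/(6·2)=-5/8, b=Δ1−h1·(2M1+M2)/6=3/2
seg 2: a=5, c=M2/2=-3, d=(M3−M2)/(6·1)=1, b=Δ2−h2·(2M2+M3)/6=-3
t_q=7/2 → seg 2, τ=1/2; S=5+-3·τ+-3·τ²+1·τ³=23/8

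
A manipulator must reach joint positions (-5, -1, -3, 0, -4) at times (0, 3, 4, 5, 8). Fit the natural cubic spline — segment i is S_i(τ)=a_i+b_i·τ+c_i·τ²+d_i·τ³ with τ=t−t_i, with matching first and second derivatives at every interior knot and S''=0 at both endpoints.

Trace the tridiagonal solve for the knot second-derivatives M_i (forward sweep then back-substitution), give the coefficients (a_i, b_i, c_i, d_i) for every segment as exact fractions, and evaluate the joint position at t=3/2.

Δ: Δ0=4/3, Δ1=-2, Δ2=3, Δ3=-4/3
row 1: diag=8, rhs=-20; c'=1/8, d'=-5/2
row 2: denom=4−1·1/8=31/8; d'=(30−1·-5/2)/(31/8)=260/31
row 3: denom=8−1·8/31=240/31; d'=(-26−1·260/31)/(240/31)=-533/120
back: M3=-533/120
back: M2=260/31−8/31·-533/120=143/15
back: M1=-5/2−1/8·143/15=-443/120
M: M0=0, M1=-443/120, M2=143/15, M3=-533/120, M4=0
seg 0: a=-5, c=M0/2=0, d=(M1−M0)/(6·3)=-443/2160, b=Δ0−h0·(2M0+M1)/6=763/240
seg 1: a=-1, c=M1/2=-443/240, d=(M2−M1)/(6·1)=529/240, b=Δ1−h1·(2M1+M2)/6=-283/120
seg 2: a=-3, c=M2/2=143/30, d=(M3−M2)/(6·1)=-559/240, b=Δ2−h2·(2M2+M3)/6=9/16
seg 3: a=0, c=M3/2=-533/240, d=(M4−M3)/(6·3)=533/2160, b=Δ3−h3·(2M3+M4)/6=373/120
t_q=3/2 → seg 0, τ=3/2; S=-5+763/240·τ+0·τ²+-443/2160·τ³=-591/640

  seg 0: a=-5 b=763/240 c=0 d=-443/2160
  seg 1: a=-1 b=-283/120 c=-443/240 d=529/240
  seg 2: a=-3 b=9/16 c=143/30 d=-559/240
  seg 3: a=0 b=373/120 c=-533/240 d=533/2160
S(3/2) = -591/640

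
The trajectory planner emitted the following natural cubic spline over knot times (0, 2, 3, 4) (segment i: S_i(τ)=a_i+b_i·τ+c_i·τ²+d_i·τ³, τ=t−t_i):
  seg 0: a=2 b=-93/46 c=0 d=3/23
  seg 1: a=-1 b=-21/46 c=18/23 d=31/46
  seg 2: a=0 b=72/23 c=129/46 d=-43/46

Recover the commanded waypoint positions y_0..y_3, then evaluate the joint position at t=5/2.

y_0 = S_0(0) = a_0 = 2
y_1 = S_1(0) = a_1 = -1
y_2 = S_2(0) = a_2 = 0
y_3 = S_2(1) = 5
t_q=5/2 is in segment 1 (τ=1/2); S_1(τ)=-349/368

y_0=2 y_1=-1 y_2=0 y_3=5
S(5/2) = -349/368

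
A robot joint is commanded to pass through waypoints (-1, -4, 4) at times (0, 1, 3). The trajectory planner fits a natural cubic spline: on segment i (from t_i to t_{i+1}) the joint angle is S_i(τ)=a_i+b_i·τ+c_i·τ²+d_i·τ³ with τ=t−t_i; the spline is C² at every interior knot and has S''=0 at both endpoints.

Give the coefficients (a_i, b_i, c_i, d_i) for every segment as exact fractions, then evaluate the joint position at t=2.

Δ: Δ0=-3, Δ1=4
row 1: diag=6, rhs=42; c'=1/3, d'=7
back: M1=7
M: M0=0, M1=7, M2=0
seg 0: a=-1, c=M0/2=0, d=(M1−M0)/(6·1)=7/6, b=Δ0−h0·(2M0+M1)/6=-25/6
seg 1: a=-4, c=M1/2=7/2, d=(M2−M1)/(6·2)=-7/12, b=Δ1−h1·(2M1+M2)/6=-2/3
t_q=2 → seg 1, τ=1; S=-4+-2/3·τ+7/2·τ²+-7/12·τ³=-7/4

  seg 0: a=-1 b=-25/6 c=0 d=7/6
  seg 1: a=-4 b=-2/3 c=7/2 d=-7/12
S(2) = -7/4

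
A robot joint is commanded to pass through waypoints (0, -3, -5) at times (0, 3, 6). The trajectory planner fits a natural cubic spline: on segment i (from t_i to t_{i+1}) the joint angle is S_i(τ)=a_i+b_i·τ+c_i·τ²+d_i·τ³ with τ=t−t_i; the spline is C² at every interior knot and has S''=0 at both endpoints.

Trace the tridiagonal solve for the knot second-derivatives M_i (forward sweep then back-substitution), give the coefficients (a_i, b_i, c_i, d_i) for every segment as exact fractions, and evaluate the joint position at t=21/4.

  seg 0: a=0 b=-13/12 c=0 d=1/108
  seg 1: a=-3 b=-5/6 c=1/12 d=-1/108
S(21/4) = -1167/256

Δ: Δ0=-1, Δ1=-2/3
row 1: diag=12, rhs=2; c'=1/4, d'=1/6
back: M1=1/6
M: M0=0, M1=1/6, M2=0
seg 0: a=0, c=M0/2=0, d=(M1−M0)/(6·3)=1/108, b=Δ0−h0·(2M0+M1)/6=-13/12
seg 1: a=-3, c=M1/2=1/12, d=(M2−M1)/(6·3)=-1/108, b=Δ1−h1·(2M1+M2)/6=-5/6
t_q=21/4 → seg 1, τ=9/4; S=-3+-5/6·τ+1/12·τ²+-1/108·τ³=-1167/256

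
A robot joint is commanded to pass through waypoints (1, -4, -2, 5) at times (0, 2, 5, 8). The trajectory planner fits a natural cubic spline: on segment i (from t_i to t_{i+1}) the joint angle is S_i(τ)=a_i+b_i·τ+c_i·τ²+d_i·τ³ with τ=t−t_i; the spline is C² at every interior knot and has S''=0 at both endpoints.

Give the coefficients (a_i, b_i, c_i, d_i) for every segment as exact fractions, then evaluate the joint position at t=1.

Δ: Δ0=-5/2, Δ1=2/3, Δ2=7/3
row 1: diag=10, rhs=19; c'=3/10, d'=19/10
row 2: denom=12−3·3/10=111/10; d'=(10−3·19/10)/(111/10)=43/111
back: M2=43/111
back: M1=19/10−3/10·43/111=66/37
M: M0=0, M1=66/37, M2=43/111, M3=0
seg 0: a=1, c=M0/2=0, d=(M1−M0)/(6·2)=11/74, b=Δ0−h0·(2M0+M1)/6=-229/74
seg 1: a=-4, c=M1/2=33/37, d=(M2−M1)/(6·3)=-155/1998, b=Δ1−h1·(2M1+M2)/6=-97/74
seg 2: a=-2, c=M2/2=43/222, d=(M3−M2)/(6·3)=-43/1998, b=Δ2−h2·(2M2+M3)/6=72/37
t_q=1 → seg 0, τ=1; S=1+-229/74·τ+0·τ²+11/74·τ³=-72/37

  seg 0: a=1 b=-229/74 c=0 d=11/74
  seg 1: a=-4 b=-97/74 c=33/37 d=-155/1998
  seg 2: a=-2 b=72/37 c=43/222 d=-43/1998
S(1) = -72/37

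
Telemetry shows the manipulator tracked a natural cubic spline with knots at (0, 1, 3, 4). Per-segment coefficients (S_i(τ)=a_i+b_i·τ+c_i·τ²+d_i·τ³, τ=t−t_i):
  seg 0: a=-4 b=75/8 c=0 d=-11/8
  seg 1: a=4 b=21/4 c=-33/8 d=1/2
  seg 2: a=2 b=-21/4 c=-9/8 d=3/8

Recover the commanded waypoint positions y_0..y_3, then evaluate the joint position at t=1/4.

y_0=-4 y_1=4 y_2=2 y_3=-4
S(1/4) = -859/512

y_0 = S_0(0) = a_0 = -4
y_1 = S_1(0) = a_1 = 4
y_2 = S_2(0) = a_2 = 2
y_3 = S_2(1) = -4
t_q=1/4 is in segment 0 (τ=1/4); S_0(τ)=-859/512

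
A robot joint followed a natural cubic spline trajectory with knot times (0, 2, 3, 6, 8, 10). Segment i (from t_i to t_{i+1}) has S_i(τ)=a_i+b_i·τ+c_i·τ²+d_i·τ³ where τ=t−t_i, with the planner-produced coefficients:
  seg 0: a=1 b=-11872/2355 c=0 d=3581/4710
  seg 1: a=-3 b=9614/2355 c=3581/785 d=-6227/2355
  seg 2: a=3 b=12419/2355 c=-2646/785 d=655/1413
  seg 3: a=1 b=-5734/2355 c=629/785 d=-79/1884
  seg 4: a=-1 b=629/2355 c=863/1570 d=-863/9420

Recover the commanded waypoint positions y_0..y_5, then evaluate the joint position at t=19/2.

y_0=1 y_1=-3 y_2=3 y_3=1 y_4=-1 y_5=1
S(19/2) = 1649/5024

y_0 = S_0(0) = a_0 = 1
y_1 = S_1(0) = a_1 = -3
y_2 = S_2(0) = a_2 = 3
y_3 = S_3(0) = a_3 = 1
y_4 = S_4(0) = a_4 = -1
y_5 = S_4(2) = 1
t_q=19/2 is in segment 4 (τ=3/2); S_4(τ)=1649/5024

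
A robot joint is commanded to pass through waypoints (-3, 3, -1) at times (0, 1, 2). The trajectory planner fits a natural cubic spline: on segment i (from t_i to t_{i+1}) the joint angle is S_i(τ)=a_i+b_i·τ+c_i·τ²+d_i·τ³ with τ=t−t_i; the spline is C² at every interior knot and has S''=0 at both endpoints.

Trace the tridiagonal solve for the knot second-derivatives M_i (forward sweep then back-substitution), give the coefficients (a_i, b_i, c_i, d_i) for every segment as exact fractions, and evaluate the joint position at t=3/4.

  seg 0: a=-3 b=17/2 c=0 d=-5/2
  seg 1: a=3 b=1 c=-15/2 d=5/2
S(3/4) = 297/128

Δ: Δ0=6, Δ1=-4
row 1: diag=4, rhs=-60; c'=1/4, d'=-15
back: M1=-15
M: M0=0, M1=-15, M2=0
seg 0: a=-3, c=M0/2=0, d=(M1−M0)/(6·1)=-5/2, b=Δ0−h0·(2M0+M1)/6=17/2
seg 1: a=3, c=M1/2=-15/2, d=(M2−M1)/(6·1)=5/2, b=Δ1−h1·(2M1+M2)/6=1
t_q=3/4 → seg 0, τ=3/4; S=-3+17/2·τ+0·τ²+-5/2·τ³=297/128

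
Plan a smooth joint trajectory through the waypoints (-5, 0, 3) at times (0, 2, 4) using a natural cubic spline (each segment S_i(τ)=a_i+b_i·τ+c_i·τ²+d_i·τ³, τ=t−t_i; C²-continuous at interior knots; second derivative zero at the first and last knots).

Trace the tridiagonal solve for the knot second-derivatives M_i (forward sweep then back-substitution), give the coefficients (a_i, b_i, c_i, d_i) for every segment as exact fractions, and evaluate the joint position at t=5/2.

Δ: Δ0=5/2, Δ1=3/2
row 1: diag=8, rhs=-6; c'=1/4, d'=-3/4
back: M1=-3/4
M: M0=0, M1=-3/4, M2=0
seg 0: a=-5, c=M0/2=0, d=(M1−M0)/(6·2)=-1/16, b=Δ0−h0·(2M0+M1)/6=11/4
seg 1: a=0, c=M1/2=-3/8, d=(M2−M1)/(6·2)=1/16, b=Δ1−h1·(2M1+M2)/6=2
t_q=5/2 → seg 1, τ=1/2; S=0+2·τ+-3/8·τ²+1/16·τ³=117/128

  seg 0: a=-5 b=11/4 c=0 d=-1/16
  seg 1: a=0 b=2 c=-3/8 d=1/16
S(5/2) = 117/128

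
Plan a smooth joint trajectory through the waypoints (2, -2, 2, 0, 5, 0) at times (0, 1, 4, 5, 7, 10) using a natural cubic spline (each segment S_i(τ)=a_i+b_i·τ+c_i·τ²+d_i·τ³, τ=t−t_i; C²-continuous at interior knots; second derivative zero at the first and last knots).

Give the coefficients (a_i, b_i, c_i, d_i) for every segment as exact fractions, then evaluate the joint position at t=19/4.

  seg 0: a=2 b=-1882/375 c=0 d=382/375
  seg 1: a=-2 b=-736/375 c=382/125 d=-734/1125
  seg 2: a=2 b=-466/375 c=-352/125 d=772/375
  seg 3: a=0 b=-262/375 c=84/25 d=-2641/3000
  seg 4: a=5 b=1633/750 c=-961/500 d=961/4500
S(19/4) = 141/400

Δ: Δ0=-4, Δ1=4/3, Δ2=-2, Δ3=5/2, Δ4=-5/3
row 1: diag=8, rhs=32; c'=3/8, d'=4
row 2: denom=8−3·3/8=55/8; d'=(-20−3·4)/(55/8)=-256/55
row 3: denom=6−1·8/55=322/55; d'=(27−1·-256/55)/(322/55)=1741/322
row 4: denom=10−2·55/161=1500/161; d'=(-25−2·1741/322)/(1500/161)=-961/250
back: M4=-961/250
back: M3=1741/322−55/161·-961/250=168/25
back: M2=-256/55−8/55·168/25=-704/125
back: M1=4−3/8·-704/125=764/125
M: M0=0, M1=764/125, M2=-704/125, M3=168/25, M4=-961/250, M5=0
seg 0: a=2, c=M0/2=0, d=(M1−M0)/(6·1)=382/375, b=Δ0−h0·(2M0+M1)/6=-1882/375
seg 1: a=-2, c=M1/2=382/125, d=(M2−M1)/(6·3)=-734/1125, b=Δ1−h1·(2M1+M2)/6=-736/375
seg 2: a=2, c=M2/2=-352/125, d=(M3−M2)/(6·1)=772/375, b=Δ2−h2·(2M2+M3)/6=-466/375
seg 3: a=0, c=M3/2=84/25, d=(M4−M3)/(6·2)=-2641/3000, b=Δ3−h3·(2M3+M4)/6=-262/375
seg 4: a=5, c=M4/2=-961/500, d=(M5−M4)/(6·3)=961/4500, b=Δ4−h4·(2M4+M5)/6=1633/750
t_q=19/4 → seg 2, τ=3/4; S=2+-466/375·τ+-352/125·τ²+772/375·τ³=141/400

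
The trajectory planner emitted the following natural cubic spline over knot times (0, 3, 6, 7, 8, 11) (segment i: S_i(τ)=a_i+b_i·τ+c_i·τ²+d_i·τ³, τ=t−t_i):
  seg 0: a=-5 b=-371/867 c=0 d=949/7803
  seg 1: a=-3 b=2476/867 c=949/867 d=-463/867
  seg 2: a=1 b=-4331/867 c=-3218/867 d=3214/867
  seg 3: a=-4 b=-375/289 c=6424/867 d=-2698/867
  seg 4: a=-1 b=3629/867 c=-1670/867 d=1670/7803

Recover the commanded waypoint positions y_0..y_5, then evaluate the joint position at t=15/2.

y_0 = S_0(0) = a_0 = -5
y_1 = S_1(0) = a_1 = -3
y_2 = S_2(0) = a_2 = 1
y_3 = S_3(0) = a_3 = -4
y_4 = S_4(0) = a_4 = -1
y_5 = S_4(3) = 0
t_q=15/2 is in segment 3 (τ=1/2); S_3(τ)=-11047/3468

y_0=-5 y_1=-3 y_2=1 y_3=-4 y_4=-1 y_5=0
S(15/2) = -11047/3468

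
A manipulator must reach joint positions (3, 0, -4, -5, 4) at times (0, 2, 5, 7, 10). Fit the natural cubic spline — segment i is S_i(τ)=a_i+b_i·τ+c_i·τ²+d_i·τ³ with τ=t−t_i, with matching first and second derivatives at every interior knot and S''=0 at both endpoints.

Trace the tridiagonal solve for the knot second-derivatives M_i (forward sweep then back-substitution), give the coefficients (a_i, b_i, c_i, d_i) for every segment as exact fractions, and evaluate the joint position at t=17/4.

  seg 0: a=3 b=-443/290 c=0 d=1/145
  seg 1: a=0 b=-419/290 c=6/145 d=-11/7830
  seg 2: a=-4 b=-179/145 c=5/174 d=589/3480
  seg 3: a=-5 b=793/870 c=1817/1740 d=-1817/15660
S(17/4) = -11349/3712

Δ: Δ0=-3/2, Δ1=-4/3, Δ2=-1/2, Δ3=3
row 1: diag=10, rhs=1; c'=3/10, d'=1/10
row 2: denom=10−3·3/10=91/10; d'=(5−3·1/10)/(91/10)=47/91
row 3: denom=10−2·20/91=870/91; d'=(21−2·47/91)/(870/91)=1817/870
back: M3=1817/870
back: M2=47/91−20/91·1817/870=5/87
back: M1=1/10−3/10·5/87=12/145
M: M0=0, M1=12/145, M2=5/87, M3=1817/870, M4=0
seg 0: a=3, c=M0/2=0, d=(M1−M0)/(6·2)=1/145, b=Δ0−h0·(2M0+M1)/6=-443/290
seg 1: a=0, c=M1/2=6/145, d=(M2−M1)/(6·3)=-11/7830, b=Δ1−h1·(2M1+M2)/6=-419/290
seg 2: a=-4, c=M2/2=5/174, d=(M3−M2)/(6·2)=589/3480, b=Δ2−h2·(2M2+M3)/6=-179/145
seg 3: a=-5, c=M3/2=1817/1740, d=(M4−M3)/(6·3)=-1817/15660, b=Δ3−h3·(2M3+M4)/6=793/870
t_q=17/4 → seg 1, τ=9/4; S=0+-419/290·τ+6/145·τ²+-11/7830·τ³=-11349/3712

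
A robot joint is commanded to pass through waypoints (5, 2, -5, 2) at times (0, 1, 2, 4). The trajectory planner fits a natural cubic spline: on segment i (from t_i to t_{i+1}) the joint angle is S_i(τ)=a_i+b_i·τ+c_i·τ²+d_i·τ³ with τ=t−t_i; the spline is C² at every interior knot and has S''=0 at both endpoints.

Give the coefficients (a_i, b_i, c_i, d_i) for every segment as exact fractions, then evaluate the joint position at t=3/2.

  seg 0: a=5 b=-3/2 c=0 d=-3/2
  seg 1: a=2 b=-6 c=-9/2 d=7/2
  seg 2: a=-5 b=-9/2 c=6 d=-1
S(3/2) = -27/16

Δ: Δ0=-3, Δ1=-7, Δ2=7/2
row 1: diag=4, rhs=-24; c'=1/4, d'=-6
row 2: denom=6−1·1/4=23/4; d'=(63−1·-6)/(23/4)=12
back: M2=12
back: M1=-6−1/4·12=-9
M: M0=0, M1=-9, M2=12, M3=0
seg 0: a=5, c=M0/2=0, d=(M1−M0)/(6·1)=-3/2, b=Δ0−h0·(2M0+M1)/6=-3/2
seg 1: a=2, c=M1/2=-9/2, d=(M2−M1)/(6·1)=7/2, b=Δ1−h1·(2M1+M2)/6=-6
seg 2: a=-5, c=M2/2=6, d=(M3−M2)/(6·2)=-1, b=Δ2−h2·(2M2+M3)/6=-9/2
t_q=3/2 → seg 1, τ=1/2; S=2+-6·τ+-9/2·τ²+7/2·τ³=-27/16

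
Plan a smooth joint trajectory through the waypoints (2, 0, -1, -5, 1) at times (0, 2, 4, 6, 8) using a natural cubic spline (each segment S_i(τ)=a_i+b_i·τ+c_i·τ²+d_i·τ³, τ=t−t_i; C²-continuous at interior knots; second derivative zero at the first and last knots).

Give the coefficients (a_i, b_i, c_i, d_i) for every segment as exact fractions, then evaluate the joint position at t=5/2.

Δ: Δ0=-1, Δ1=-1/2, Δ2=-2, Δ3=3
row 1: diag=8, rhs=3; c'=1/4, d'=3/8
row 2: denom=8−2·1/4=15/2; d'=(-9−2·3/8)/(15/2)=-13/10
row 3: denom=8−2·4/15=112/15; d'=(30−2·-13/10)/(112/15)=489/112
back: M3=489/112
back: M2=-13/10−4/15·489/112=-69/28
back: M1=3/8−1/4·-69/28=111/112
M: M0=0, M1=111/112, M2=-69/28, M3=489/112, M4=0
seg 0: a=2, c=M0/2=0, d=(M1−M0)/(6·2)=37/448, b=Δ0−h0·(2M0+M1)/6=-149/112
seg 1: a=0, c=M1/2=111/224, d=(M2−M1)/(6·2)=-129/448, b=Δ1−h1·(2M1+M2)/6=-19/56
seg 2: a=-1, c=M2/2=-69/56, d=(M3−M2)/(6·2)=255/448, b=Δ2−h2·(2M2+M3)/6=-29/16
seg 3: a=-5, c=M3/2=489/224, d=(M4−M3)/(6·2)=-163/448, b=Δ3−h3·(2M3+M4)/6=5/56
t_q=5/2 → seg 1, τ=1/2; S=0+-19/56·τ+111/224·τ²+-129/448·τ³=-293/3584

  seg 0: a=2 b=-149/112 c=0 d=37/448
  seg 1: a=0 b=-19/56 c=111/224 d=-129/448
  seg 2: a=-1 b=-29/16 c=-69/56 d=255/448
  seg 3: a=-5 b=5/56 c=489/224 d=-163/448
S(5/2) = -293/3584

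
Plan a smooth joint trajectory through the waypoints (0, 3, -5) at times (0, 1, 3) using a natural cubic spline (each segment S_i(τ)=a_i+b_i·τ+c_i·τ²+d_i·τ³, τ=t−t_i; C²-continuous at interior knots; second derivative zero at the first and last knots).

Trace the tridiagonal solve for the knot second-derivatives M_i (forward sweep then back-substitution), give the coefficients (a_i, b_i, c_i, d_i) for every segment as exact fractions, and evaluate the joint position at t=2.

Δ: Δ0=3, Δ1=-4
row 1: diag=6, rhs=-42; c'=1/3, d'=-7
back: M1=-7
M: M0=0, M1=-7, M2=0
seg 0: a=0, c=M0/2=0, d=(M1−M0)/(6·1)=-7/6, b=Δ0−h0·(2M0+M1)/6=25/6
seg 1: a=3, c=M1/2=-7/2, d=(M2−M1)/(6·2)=7/12, b=Δ1−h1·(2M1+M2)/6=2/3
t_q=2 → seg 1, τ=1; S=3+2/3·τ+-7/2·τ²+7/12·τ³=3/4

  seg 0: a=0 b=25/6 c=0 d=-7/6
  seg 1: a=3 b=2/3 c=-7/2 d=7/12
S(2) = 3/4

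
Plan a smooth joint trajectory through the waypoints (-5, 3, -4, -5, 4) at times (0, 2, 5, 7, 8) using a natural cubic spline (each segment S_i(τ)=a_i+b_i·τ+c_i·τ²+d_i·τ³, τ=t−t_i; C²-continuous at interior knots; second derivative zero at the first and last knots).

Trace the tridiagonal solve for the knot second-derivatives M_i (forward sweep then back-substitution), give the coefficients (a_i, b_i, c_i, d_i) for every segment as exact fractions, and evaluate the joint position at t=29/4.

Δ: Δ0=4, Δ1=-7/3, Δ2=-1/2, Δ3=9
row 1: diag=10, rhs=-38; c'=3/10, d'=-19/5
row 2: denom=10−3·3/10=91/10; d'=(11−3·-19/5)/(91/10)=32/13
row 3: denom=6−2·20/91=506/91; d'=(57−2·32/13)/(506/91)=4739/506
back: M3=4739/506
back: M2=32/13−20/91·4739/506=102/253
back: M1=-19/5−3/10·102/253=-992/253
M: M0=0, M1=-992/253, M2=102/253, M3=4739/506, M4=0
seg 0: a=-5, c=M0/2=0, d=(M1−M0)/(6·2)=-248/759, b=Δ0−h0·(2M0+M1)/6=4028/759
seg 1: a=3, c=M1/2=-496/253, d=(M2−M1)/(6·3)=547/2277, b=Δ1−h1·(2M1+M2)/6=1052/759
seg 2: a=-4, c=M2/2=51/253, d=(M3−M2)/(6·2)=4535/6072, b=Δ2−h2·(2M2+M3)/6=-2953/759
seg 3: a=-5, c=M3/2=4739/1012, d=(M4−M3)/(6·1)=-4739/3036, b=Δ3−h3·(2M3+M4)/6=8923/1518
t_q=29/4 → seg 3, τ=1/4; S=-5+8923/1518·τ+4739/1012·τ²+-4739/3036·τ³=-211285/64768

  seg 0: a=-5 b=4028/759 c=0 d=-248/759
  seg 1: a=3 b=1052/759 c=-496/253 d=547/2277
  seg 2: a=-4 b=-2953/759 c=51/253 d=4535/6072
  seg 3: a=-5 b=8923/1518 c=4739/1012 d=-4739/3036
S(29/4) = -211285/64768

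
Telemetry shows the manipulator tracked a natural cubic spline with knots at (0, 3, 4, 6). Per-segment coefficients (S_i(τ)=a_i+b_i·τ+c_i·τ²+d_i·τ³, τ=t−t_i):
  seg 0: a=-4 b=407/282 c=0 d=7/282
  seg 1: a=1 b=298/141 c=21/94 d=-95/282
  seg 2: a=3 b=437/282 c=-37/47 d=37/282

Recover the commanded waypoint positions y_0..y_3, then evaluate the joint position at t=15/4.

y_0 = S_0(0) = a_0 = -4
y_1 = S_1(0) = a_1 = 1
y_2 = S_2(0) = a_2 = 3
y_3 = S_2(2) = 4
t_q=15/4 is in segment 1 (τ=3/4); S_1(τ)=15453/6016

y_0=-4 y_1=1 y_2=3 y_3=4
S(15/4) = 15453/6016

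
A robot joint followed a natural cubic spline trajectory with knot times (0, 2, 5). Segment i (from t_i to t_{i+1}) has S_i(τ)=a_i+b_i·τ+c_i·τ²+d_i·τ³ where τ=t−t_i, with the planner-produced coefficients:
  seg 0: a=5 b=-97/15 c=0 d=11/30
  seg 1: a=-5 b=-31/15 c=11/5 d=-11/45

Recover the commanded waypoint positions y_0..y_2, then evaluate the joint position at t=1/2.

y_0=5 y_1=-5 y_2=2
S(1/2) = 29/16

y_0 = S_0(0) = a_0 = 5
y_1 = S_1(0) = a_1 = -5
y_2 = S_1(3) = 2
t_q=1/2 is in segment 0 (τ=1/2); S_0(τ)=29/16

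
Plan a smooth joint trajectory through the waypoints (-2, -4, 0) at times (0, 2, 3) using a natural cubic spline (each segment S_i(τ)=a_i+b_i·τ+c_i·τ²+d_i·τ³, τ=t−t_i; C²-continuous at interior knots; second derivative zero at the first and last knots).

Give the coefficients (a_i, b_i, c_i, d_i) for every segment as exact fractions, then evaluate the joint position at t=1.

  seg 0: a=-2 b=-8/3 c=0 d=5/12
  seg 1: a=-4 b=7/3 c=5/2 d=-5/6
S(1) = -17/4

Δ: Δ0=-1, Δ1=4
row 1: diag=6, rhs=30; c'=1/6, d'=5
back: M1=5
M: M0=0, M1=5, M2=0
seg 0: a=-2, c=M0/2=0, d=(M1−M0)/(6·2)=5/12, b=Δ0−h0·(2M0+M1)/6=-8/3
seg 1: a=-4, c=M1/2=5/2, d=(M2−M1)/(6·1)=-5/6, b=Δ1−h1·(2M1+M2)/6=7/3
t_q=1 → seg 0, τ=1; S=-2+-8/3·τ+0·τ²+5/12·τ³=-17/4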